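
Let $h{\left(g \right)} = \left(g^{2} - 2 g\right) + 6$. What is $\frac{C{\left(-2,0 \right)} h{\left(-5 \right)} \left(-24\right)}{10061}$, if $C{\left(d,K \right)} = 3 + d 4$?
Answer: $\frac{4920}{10061} \approx 0.48902$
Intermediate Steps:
$h{\left(g \right)} = 6 + g^{2} - 2 g$
$C{\left(d,K \right)} = 3 + 4 d$
$\frac{C{\left(-2,0 \right)} h{\left(-5 \right)} \left(-24\right)}{10061} = \frac{\left(3 + 4 \left(-2\right)\right) \left(6 + \left(-5\right)^{2} - -10\right) \left(-24\right)}{10061} = \left(3 - 8\right) \left(6 + 25 + 10\right) \left(-24\right) \frac{1}{10061} = \left(-5\right) 41 \left(-24\right) \frac{1}{10061} = \left(-205\right) \left(-24\right) \frac{1}{10061} = 4920 \cdot \frac{1}{10061} = \frac{4920}{10061}$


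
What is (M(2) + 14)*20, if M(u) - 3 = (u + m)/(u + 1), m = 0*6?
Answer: 1060/3 ≈ 353.33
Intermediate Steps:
m = 0
M(u) = 3 + u/(1 + u) (M(u) = 3 + (u + 0)/(u + 1) = 3 + u/(1 + u))
(M(2) + 14)*20 = ((3 + 4*2)/(1 + 2) + 14)*20 = ((3 + 8)/3 + 14)*20 = ((⅓)*11 + 14)*20 = (11/3 + 14)*20 = (53/3)*20 = 1060/3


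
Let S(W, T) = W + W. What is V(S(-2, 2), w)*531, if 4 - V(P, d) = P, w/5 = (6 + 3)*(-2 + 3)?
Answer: 4248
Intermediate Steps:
S(W, T) = 2*W
w = 45 (w = 5*((6 + 3)*(-2 + 3)) = 5*(9*1) = 5*9 = 45)
V(P, d) = 4 - P
V(S(-2, 2), w)*531 = (4 - 2*(-2))*531 = (4 - 1*(-4))*531 = (4 + 4)*531 = 8*531 = 4248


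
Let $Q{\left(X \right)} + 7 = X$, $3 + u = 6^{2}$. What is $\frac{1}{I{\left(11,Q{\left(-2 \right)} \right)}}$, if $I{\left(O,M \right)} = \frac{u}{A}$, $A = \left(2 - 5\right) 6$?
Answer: $- \frac{6}{11} \approx -0.54545$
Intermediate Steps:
$A = -18$ ($A = \left(-3\right) 6 = -18$)
$u = 33$ ($u = -3 + 6^{2} = -3 + 36 = 33$)
$Q{\left(X \right)} = -7 + X$
$I{\left(O,M \right)} = - \frac{11}{6}$ ($I{\left(O,M \right)} = \frac{1}{-18} \cdot 33 = \left(- \frac{1}{18}\right) 33 = - \frac{11}{6}$)
$\frac{1}{I{\left(11,Q{\left(-2 \right)} \right)}} = \frac{1}{- \frac{11}{6}} = - \frac{6}{11}$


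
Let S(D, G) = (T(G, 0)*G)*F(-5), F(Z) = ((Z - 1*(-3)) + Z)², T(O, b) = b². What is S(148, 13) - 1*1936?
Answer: -1936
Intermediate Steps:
F(Z) = (3 + 2*Z)² (F(Z) = ((Z + 3) + Z)² = ((3 + Z) + Z)² = (3 + 2*Z)²)
S(D, G) = 0 (S(D, G) = (0²*G)*(3 + 2*(-5))² = (0*G)*(3 - 10)² = 0*(-7)² = 0*49 = 0)
S(148, 13) - 1*1936 = 0 - 1*1936 = 0 - 1936 = -1936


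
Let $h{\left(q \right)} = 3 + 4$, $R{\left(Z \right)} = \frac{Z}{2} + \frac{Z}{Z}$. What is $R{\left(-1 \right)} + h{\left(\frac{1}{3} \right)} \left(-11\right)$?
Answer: $- \frac{153}{2} \approx -76.5$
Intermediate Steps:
$R{\left(Z \right)} = 1 + \frac{Z}{2}$ ($R{\left(Z \right)} = Z \frac{1}{2} + 1 = \frac{Z}{2} + 1 = 1 + \frac{Z}{2}$)
$h{\left(q \right)} = 7$
$R{\left(-1 \right)} + h{\left(\frac{1}{3} \right)} \left(-11\right) = \left(1 + \frac{1}{2} \left(-1\right)\right) + 7 \left(-11\right) = \left(1 - \frac{1}{2}\right) - 77 = \frac{1}{2} - 77 = - \frac{153}{2}$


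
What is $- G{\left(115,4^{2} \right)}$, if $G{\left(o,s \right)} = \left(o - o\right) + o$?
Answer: $-115$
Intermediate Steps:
$G{\left(o,s \right)} = o$ ($G{\left(o,s \right)} = 0 + o = o$)
$- G{\left(115,4^{2} \right)} = \left(-1\right) 115 = -115$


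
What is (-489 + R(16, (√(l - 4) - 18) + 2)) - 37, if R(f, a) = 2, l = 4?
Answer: -524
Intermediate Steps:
(-489 + R(16, (√(l - 4) - 18) + 2)) - 37 = (-489 + 2) - 37 = -487 - 37 = -524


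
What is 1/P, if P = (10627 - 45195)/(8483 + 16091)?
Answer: -12287/17284 ≈ -0.71089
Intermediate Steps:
P = -17284/12287 (P = -34568/24574 = -34568*1/24574 = -17284/12287 ≈ -1.4067)
1/P = 1/(-17284/12287) = -12287/17284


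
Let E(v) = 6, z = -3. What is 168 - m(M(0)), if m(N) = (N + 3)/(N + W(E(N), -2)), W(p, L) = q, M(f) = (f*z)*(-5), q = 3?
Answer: 167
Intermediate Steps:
M(f) = 15*f (M(f) = (f*(-3))*(-5) = -3*f*(-5) = 15*f)
W(p, L) = 3
m(N) = 1 (m(N) = (N + 3)/(N + 3) = (3 + N)/(3 + N) = 1)
168 - m(M(0)) = 168 - 1*1 = 168 - 1 = 167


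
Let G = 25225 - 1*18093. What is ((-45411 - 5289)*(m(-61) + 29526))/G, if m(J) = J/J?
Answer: -374254725/1783 ≈ -2.0990e+5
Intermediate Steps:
m(J) = 1
G = 7132 (G = 25225 - 18093 = 7132)
((-45411 - 5289)*(m(-61) + 29526))/G = ((-45411 - 5289)*(1 + 29526))/7132 = -50700*29527*(1/7132) = -1497018900*1/7132 = -374254725/1783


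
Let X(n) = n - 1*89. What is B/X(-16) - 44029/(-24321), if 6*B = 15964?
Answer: -60087029/2553705 ≈ -23.529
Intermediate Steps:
B = 7982/3 (B = (1/6)*15964 = 7982/3 ≈ 2660.7)
X(n) = -89 + n (X(n) = n - 89 = -89 + n)
B/X(-16) - 44029/(-24321) = 7982/(3*(-89 - 16)) - 44029/(-24321) = (7982/3)/(-105) - 44029*(-1/24321) = (7982/3)*(-1/105) + 44029/24321 = -7982/315 + 44029/24321 = -60087029/2553705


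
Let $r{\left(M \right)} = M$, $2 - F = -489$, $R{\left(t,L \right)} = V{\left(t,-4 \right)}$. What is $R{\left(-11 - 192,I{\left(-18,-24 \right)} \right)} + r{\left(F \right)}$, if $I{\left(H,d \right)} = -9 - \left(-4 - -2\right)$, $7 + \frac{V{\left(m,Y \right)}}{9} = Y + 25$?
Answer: $617$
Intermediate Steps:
$V{\left(m,Y \right)} = 162 + 9 Y$ ($V{\left(m,Y \right)} = -63 + 9 \left(Y + 25\right) = -63 + 9 \left(25 + Y\right) = -63 + \left(225 + 9 Y\right) = 162 + 9 Y$)
$I{\left(H,d \right)} = -7$ ($I{\left(H,d \right)} = -9 - \left(-4 + 2\right) = -9 - -2 = -9 + 2 = -7$)
$R{\left(t,L \right)} = 126$ ($R{\left(t,L \right)} = 162 + 9 \left(-4\right) = 162 - 36 = 126$)
$F = 491$ ($F = 2 - -489 = 2 + 489 = 491$)
$R{\left(-11 - 192,I{\left(-18,-24 \right)} \right)} + r{\left(F \right)} = 126 + 491 = 617$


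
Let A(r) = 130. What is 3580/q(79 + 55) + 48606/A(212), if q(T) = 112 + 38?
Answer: 77563/195 ≈ 397.76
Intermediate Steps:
q(T) = 150
3580/q(79 + 55) + 48606/A(212) = 3580/150 + 48606/130 = 3580*(1/150) + 48606*(1/130) = 358/15 + 24303/65 = 77563/195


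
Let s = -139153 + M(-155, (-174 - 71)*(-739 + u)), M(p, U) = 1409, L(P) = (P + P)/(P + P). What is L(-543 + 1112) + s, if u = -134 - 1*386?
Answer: -137743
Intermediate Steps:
u = -520 (u = -134 - 386 = -520)
L(P) = 1 (L(P) = (2*P)/((2*P)) = (2*P)*(1/(2*P)) = 1)
s = -137744 (s = -139153 + 1409 = -137744)
L(-543 + 1112) + s = 1 - 137744 = -137743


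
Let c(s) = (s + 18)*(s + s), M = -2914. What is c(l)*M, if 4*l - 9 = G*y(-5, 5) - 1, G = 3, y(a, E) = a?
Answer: 662935/4 ≈ 1.6573e+5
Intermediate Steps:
l = -7/4 (l = 9/4 + (3*(-5) - 1)/4 = 9/4 + (-15 - 1)/4 = 9/4 + (1/4)*(-16) = 9/4 - 4 = -7/4 ≈ -1.7500)
c(s) = 2*s*(18 + s) (c(s) = (18 + s)*(2*s) = 2*s*(18 + s))
c(l)*M = (2*(-7/4)*(18 - 7/4))*(-2914) = (2*(-7/4)*(65/4))*(-2914) = -455/8*(-2914) = 662935/4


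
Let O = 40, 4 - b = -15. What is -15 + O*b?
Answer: 745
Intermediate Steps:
b = 19 (b = 4 - 1*(-15) = 4 + 15 = 19)
-15 + O*b = -15 + 40*19 = -15 + 760 = 745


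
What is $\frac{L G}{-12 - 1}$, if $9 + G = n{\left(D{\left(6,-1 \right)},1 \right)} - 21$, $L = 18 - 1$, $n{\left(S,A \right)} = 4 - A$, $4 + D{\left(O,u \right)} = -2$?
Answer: $\frac{459}{13} \approx 35.308$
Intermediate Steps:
$D{\left(O,u \right)} = -6$ ($D{\left(O,u \right)} = -4 - 2 = -6$)
$L = 17$ ($L = 18 - 1 = 17$)
$G = -27$ ($G = -9 + \left(\left(4 - 1\right) - 21\right) = -9 + \left(3 - 21\right) = -9 - 18 = -27$)
$\frac{L G}{-12 - 1} = \frac{17 \left(-27\right)}{-12 - 1} = - \frac{459}{-13} = \left(-459\right) \left(- \frac{1}{13}\right) = \frac{459}{13}$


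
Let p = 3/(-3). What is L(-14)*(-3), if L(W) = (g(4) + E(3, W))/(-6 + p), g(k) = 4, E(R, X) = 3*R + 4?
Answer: 51/7 ≈ 7.2857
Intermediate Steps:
E(R, X) = 4 + 3*R
p = -1 (p = 3*(-⅓) = -1)
L(W) = -17/7 (L(W) = (4 + (4 + 3*3))/(-6 - 1) = (4 + (4 + 9))/(-7) = (4 + 13)*(-⅐) = 17*(-⅐) = -17/7)
L(-14)*(-3) = -17/7*(-3) = 51/7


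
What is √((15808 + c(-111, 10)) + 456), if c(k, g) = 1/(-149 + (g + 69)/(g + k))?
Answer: 7*√18990401538/7564 ≈ 127.53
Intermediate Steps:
c(k, g) = 1/(-149 + (69 + g)/(g + k))
√((15808 + c(-111, 10)) + 456) = √((15808 + (-1*10 - 1*(-111))/(-69 + 148*10 + 149*(-111))) + 456) = √((15808 + (-10 + 111)/(-69 + 1480 - 16539)) + 456) = √((15808 + 101/(-15128)) + 456) = √((15808 - 1/15128*101) + 456) = √((15808 - 101/15128) + 456) = √(239143323/15128 + 456) = √(246041691/15128) = 7*√18990401538/7564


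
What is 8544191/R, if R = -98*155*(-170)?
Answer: 8544191/2582300 ≈ 3.3088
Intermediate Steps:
R = 2582300 (R = -15190*(-170) = 2582300)
8544191/R = 8544191/2582300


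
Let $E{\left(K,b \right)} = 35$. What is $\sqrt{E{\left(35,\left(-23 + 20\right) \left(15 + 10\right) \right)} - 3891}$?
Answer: $4 i \sqrt{241} \approx 62.097 i$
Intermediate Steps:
$\sqrt{E{\left(35,\left(-23 + 20\right) \left(15 + 10\right) \right)} - 3891} = \sqrt{35 - 3891} = \sqrt{-3856} = 4 i \sqrt{241}$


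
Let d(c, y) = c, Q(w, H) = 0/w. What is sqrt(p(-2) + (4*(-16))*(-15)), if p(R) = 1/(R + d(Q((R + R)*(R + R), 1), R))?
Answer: sqrt(3838)/2 ≈ 30.976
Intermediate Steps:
Q(w, H) = 0
p(R) = 1/R (p(R) = 1/(R + 0) = 1/R)
sqrt(p(-2) + (4*(-16))*(-15)) = sqrt(1/(-2) + (4*(-16))*(-15)) = sqrt(-1/2 - 64*(-15)) = sqrt(-1/2 + 960) = sqrt(1919/2) = sqrt(3838)/2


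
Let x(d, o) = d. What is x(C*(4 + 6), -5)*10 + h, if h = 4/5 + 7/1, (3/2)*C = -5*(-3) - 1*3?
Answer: 4039/5 ≈ 807.80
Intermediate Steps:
C = 8 (C = 2*(-5*(-3) - 1*3)/3 = 2*(15 - 3)/3 = (2/3)*12 = 8)
h = 39/5 (h = 4*(1/5) + 7*1 = 4/5 + 7 = 39/5 ≈ 7.8000)
x(C*(4 + 6), -5)*10 + h = (8*(4 + 6))*10 + 39/5 = (8*10)*10 + 39/5 = 80*10 + 39/5 = 800 + 39/5 = 4039/5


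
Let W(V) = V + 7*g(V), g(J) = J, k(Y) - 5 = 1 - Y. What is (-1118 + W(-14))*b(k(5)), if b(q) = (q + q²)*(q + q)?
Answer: -4920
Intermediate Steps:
k(Y) = 6 - Y (k(Y) = 5 + (1 - Y) = 6 - Y)
b(q) = 2*q*(q + q²) (b(q) = (q + q²)*(2*q) = 2*q*(q + q²))
W(V) = 8*V (W(V) = V + 7*V = 8*V)
(-1118 + W(-14))*b(k(5)) = (-1118 + 8*(-14))*(2*(6 - 1*5)²*(1 + (6 - 1*5))) = (-1118 - 112)*(2*(6 - 5)²*(1 + (6 - 5))) = -2460*1²*(1 + 1) = -2460*2 = -1230*4 = -4920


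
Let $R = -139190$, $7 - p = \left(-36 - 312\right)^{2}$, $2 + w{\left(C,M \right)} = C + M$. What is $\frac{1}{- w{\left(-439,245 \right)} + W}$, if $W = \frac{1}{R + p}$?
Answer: $\frac{260287}{51016251} \approx 0.005102$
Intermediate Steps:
$w{\left(C,M \right)} = -2 + C + M$ ($w{\left(C,M \right)} = -2 + \left(C + M\right) = -2 + C + M$)
$p = -121097$ ($p = 7 - \left(-36 - 312\right)^{2} = 7 - \left(-348\right)^{2} = 7 - 121104 = -121097$)
$W = - \frac{1}{260287}$ ($W = \frac{1}{-139190 - 121097} = \frac{1}{-260287} = - \frac{1}{260287} \approx -3.8419 \cdot 10^{-6}$)
$\frac{1}{- w{\left(-439,245 \right)} + W} = \frac{1}{- (-2 - 439 + 245) - \frac{1}{260287}} = \frac{1}{\left(-1\right) \left(-196\right) - \frac{1}{260287}} = \frac{1}{196 - \frac{1}{260287}} = \frac{1}{\frac{51016251}{260287}} = \frac{260287}{51016251}$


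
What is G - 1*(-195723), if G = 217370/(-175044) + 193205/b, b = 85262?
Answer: 365137883854978/1865575191 ≈ 1.9572e+5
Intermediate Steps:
G = 1910746885/1865575191 (G = 217370/(-175044) + 193205/85262 = 217370*(-1/175044) + 193205*(1/85262) = -108685/87522 + 193205/85262 = 1910746885/1865575191 ≈ 1.0242)
G - 1*(-195723) = 1910746885/1865575191 - 1*(-195723) = 1910746885/1865575191 + 195723 = 365137883854978/1865575191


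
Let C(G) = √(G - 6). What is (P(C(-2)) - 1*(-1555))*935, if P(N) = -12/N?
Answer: 1453925 + 2805*I*√2 ≈ 1.4539e+6 + 3966.9*I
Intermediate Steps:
C(G) = √(-6 + G)
(P(C(-2)) - 1*(-1555))*935 = (-12/√(-6 - 2) - 1*(-1555))*935 = (-12*(-I*√2/4) + 1555)*935 = (-(-3)*I*√2 + 1555)*935 = (3*I*√2 + 1555)*935 = (1555 + 3*I*√2)*935 = 1453925 + 2805*I*√2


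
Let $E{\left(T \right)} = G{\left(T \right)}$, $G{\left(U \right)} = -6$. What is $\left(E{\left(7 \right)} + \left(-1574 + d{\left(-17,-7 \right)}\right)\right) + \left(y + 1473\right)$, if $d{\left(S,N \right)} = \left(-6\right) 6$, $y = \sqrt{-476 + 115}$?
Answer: $-143 + 19 i \approx -143.0 + 19.0 i$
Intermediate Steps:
$E{\left(T \right)} = -6$
$y = 19 i$ ($y = \sqrt{-361} = 19 i \approx 19.0 i$)
$d{\left(S,N \right)} = -36$
$\left(E{\left(7 \right)} + \left(-1574 + d{\left(-17,-7 \right)}\right)\right) + \left(y + 1473\right) = \left(-6 - 1610\right) + \left(19 i + 1473\right) = \left(-6 - 1610\right) + \left(1473 + 19 i\right) = -1616 + \left(1473 + 19 i\right) = -143 + 19 i$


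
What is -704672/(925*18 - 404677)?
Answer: 704672/388027 ≈ 1.8160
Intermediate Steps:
-704672/(925*18 - 404677) = -704672/(16650 - 404677) = -704672/(-388027) = -704672*(-1/388027) = 704672/388027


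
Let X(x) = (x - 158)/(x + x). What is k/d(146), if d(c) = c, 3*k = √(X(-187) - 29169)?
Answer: I*√4079914014/163812 ≈ 0.38992*I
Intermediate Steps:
X(x) = (-158 + x)/(2*x) (X(x) = (-158 + x)/((2*x)) = (-158 + x)*(1/(2*x)) = (-158 + x)/(2*x))
k = I*√4079914014/1122 (k = √((½)*(-158 - 187)/(-187) - 29169)/3 = √((½)*(-1/187)*(-345) - 29169)/3 = √(345/374 - 29169)/3 = √(-10908861/374)/3 = (I*√4079914014/374)/3 = I*√4079914014/1122 ≈ 56.929*I)
k/d(146) = (I*√4079914014/1122)/146 = (I*√4079914014/1122)*(1/146) = I*√4079914014/163812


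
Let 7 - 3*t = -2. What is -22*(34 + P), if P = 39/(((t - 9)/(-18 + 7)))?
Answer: -2321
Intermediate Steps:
t = 3 (t = 7/3 - ⅓*(-2) = 7/3 + ⅔ = 3)
P = 143/2 (P = 39/(((3 - 9)/(-18 + 7))) = 39/((-6/(-11))) = 39/((-6*(-1/11))) = 39/(6/11) = 39*(11/6) = 143/2 ≈ 71.500)
-22*(34 + P) = -22*(34 + 143/2) = -22*211/2 = -2321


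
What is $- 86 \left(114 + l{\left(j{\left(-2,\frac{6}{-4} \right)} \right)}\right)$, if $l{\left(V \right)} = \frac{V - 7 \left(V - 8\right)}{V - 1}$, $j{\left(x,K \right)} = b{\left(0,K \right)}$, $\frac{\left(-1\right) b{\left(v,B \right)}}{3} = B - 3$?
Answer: $-9632$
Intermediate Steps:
$b{\left(v,B \right)} = 9 - 3 B$ ($b{\left(v,B \right)} = - 3 \left(B - 3\right) = - 3 \left(-3 + B\right) = 9 - 3 B$)
$j{\left(x,K \right)} = 9 - 3 K$
$l{\left(V \right)} = \frac{56 - 6 V}{-1 + V}$ ($l{\left(V \right)} = \frac{V - 7 \left(-8 + V\right)}{-1 + V} = \frac{V - \left(-56 + 7 V\right)}{-1 + V} = \frac{56 - 6 V}{-1 + V}$)
$- 86 \left(114 + l{\left(j{\left(-2,\frac{6}{-4} \right)} \right)}\right) = - 86 \left(114 + \frac{2 \left(28 - 3 \left(9 - 3 \frac{6}{-4}\right)\right)}{-1 + \left(9 - 3 \frac{6}{-4}\right)}\right) = - 86 \left(114 + \frac{2 \left(28 - 3 \left(9 - 3 \cdot 6 \left(- \frac{1}{4}\right)\right)\right)}{-1 + \left(9 - 3 \cdot 6 \left(- \frac{1}{4}\right)\right)}\right) = - 86 \left(114 + \frac{2 \left(28 - 3 \left(9 - - \frac{9}{2}\right)\right)}{-1 + \left(9 - - \frac{9}{2}\right)}\right) = - 86 \left(114 + \frac{2 \left(28 - 3 \left(9 + \frac{9}{2}\right)\right)}{-1 + \left(9 + \frac{9}{2}\right)}\right) = - 86 \left(114 + \frac{2 \left(28 - \frac{81}{2}\right)}{-1 + \frac{27}{2}}\right) = - 86 \left(114 + \frac{2 \left(28 - \frac{81}{2}\right)}{\frac{25}{2}}\right) = - 86 \left(114 + 2 \cdot \frac{2}{25} \left(- \frac{25}{2}\right)\right) = - 86 \left(114 - 2\right) = \left(-86\right) 112 = -9632$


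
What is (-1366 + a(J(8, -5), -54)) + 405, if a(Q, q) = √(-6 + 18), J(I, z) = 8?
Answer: -961 + 2*√3 ≈ -957.54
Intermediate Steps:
a(Q, q) = 2*√3 (a(Q, q) = √12 = 2*√3)
(-1366 + a(J(8, -5), -54)) + 405 = (-1366 + 2*√3) + 405 = -961 + 2*√3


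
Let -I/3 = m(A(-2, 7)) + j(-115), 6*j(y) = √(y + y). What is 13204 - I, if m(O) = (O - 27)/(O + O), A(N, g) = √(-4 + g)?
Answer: 26411/2 - 27*√3/2 + I*√230/2 ≈ 13182.0 + 7.5829*I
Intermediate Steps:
j(y) = √2*√y/6 (j(y) = √(y + y)/6 = √(2*y)/6 = (√2*√y)/6 = √2*√y/6)
m(O) = (-27 + O)/(2*O) (m(O) = (-27 + O)/((2*O)) = (-27 + O)*(1/(2*O)) = (-27 + O)/(2*O))
I = -I*√230/2 - √3*(-27 + √3)/2 (I = -3*((-27 + √(-4 + 7))/(2*(√(-4 + 7))) + √2*√(-115)/6) = -3*((-27 + √3)/(2*(√3)) + √2*(I*√115)/6) = -3*((√3/3)*(-27 + √3)/2 + I*√230/6) = -3*(√3*(-27 + √3)/6 + I*√230/6) = -3*(I*√230/6 + √3*(-27 + √3)/6) = -I*√230/2 - √3*(-27 + √3)/2 ≈ 21.883 - 7.5829*I)
13204 - I = 13204 - (-3/2 + 27*√3/2 - I*√230/2) = 13204 + (3/2 - 27*√3/2 + I*√230/2) = 26411/2 - 27*√3/2 + I*√230/2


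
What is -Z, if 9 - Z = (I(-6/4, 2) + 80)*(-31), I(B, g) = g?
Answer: -2551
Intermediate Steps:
Z = 2551 (Z = 9 - (2 + 80)*(-31) = 9 - 82*(-31) = 9 - 1*(-2542) = 9 + 2542 = 2551)
-Z = -1*2551 = -2551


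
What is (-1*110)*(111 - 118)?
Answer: 770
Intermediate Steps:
(-1*110)*(111 - 118) = -110*(-7) = 770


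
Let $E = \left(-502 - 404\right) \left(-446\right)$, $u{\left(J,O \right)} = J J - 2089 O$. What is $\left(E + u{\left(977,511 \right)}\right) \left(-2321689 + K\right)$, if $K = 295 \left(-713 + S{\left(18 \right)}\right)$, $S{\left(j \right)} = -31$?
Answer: $-739800366294$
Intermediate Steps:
$u{\left(J,O \right)} = J^{2} - 2089 O$
$E = 404076$ ($E = \left(-906\right) \left(-446\right) = 404076$)
$K = -219480$ ($K = 295 \left(-713 - 31\right) = 295 \left(-744\right) = -219480$)
$\left(E + u{\left(977,511 \right)}\right) \left(-2321689 + K\right) = \left(404076 + \left(977^{2} - 1067479\right)\right) \left(-2321689 - 219480\right) = \left(404076 + \left(954529 - 1067479\right)\right) \left(-2541169\right) = \left(404076 - 112950\right) \left(-2541169\right) = 291126 \left(-2541169\right) = -739800366294$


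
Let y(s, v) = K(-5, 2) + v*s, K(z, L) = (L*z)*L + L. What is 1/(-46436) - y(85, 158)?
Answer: -622799633/46436 ≈ -13412.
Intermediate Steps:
K(z, L) = L + z*L² (K(z, L) = z*L² + L = L + z*L²)
y(s, v) = -18 + s*v (y(s, v) = 2*(1 + 2*(-5)) + v*s = 2*(1 - 10) + s*v = 2*(-9) + s*v = -18 + s*v)
1/(-46436) - y(85, 158) = 1/(-46436) - (-18 + 85*158) = -1/46436 - (-18 + 13430) = -1/46436 - 1*13412 = -1/46436 - 13412 = -622799633/46436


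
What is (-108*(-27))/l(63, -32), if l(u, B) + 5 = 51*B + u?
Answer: -1458/787 ≈ -1.8526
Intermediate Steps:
l(u, B) = -5 + u + 51*B (l(u, B) = -5 + (51*B + u) = -5 + (u + 51*B) = -5 + u + 51*B)
(-108*(-27))/l(63, -32) = (-108*(-27))/(-5 + 63 + 51*(-32)) = 2916/(-5 + 63 - 1632) = 2916/(-1574) = 2916*(-1/1574) = -1458/787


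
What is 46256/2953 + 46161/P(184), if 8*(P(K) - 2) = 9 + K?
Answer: 1100174968/617177 ≈ 1782.6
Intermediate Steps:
P(K) = 25/8 + K/8 (P(K) = 2 + (9 + K)/8 = 2 + (9/8 + K/8) = 25/8 + K/8)
46256/2953 + 46161/P(184) = 46256/2953 + 46161/(25/8 + (1/8)*184) = 46256*(1/2953) + 46161/(25/8 + 23) = 46256/2953 + 46161/(209/8) = 46256/2953 + 46161*(8/209) = 46256/2953 + 369288/209 = 1100174968/617177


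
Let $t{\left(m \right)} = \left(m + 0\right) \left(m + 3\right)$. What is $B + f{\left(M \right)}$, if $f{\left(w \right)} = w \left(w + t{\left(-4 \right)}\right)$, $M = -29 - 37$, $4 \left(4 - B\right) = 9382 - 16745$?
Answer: $\frac{23747}{4} \approx 5936.8$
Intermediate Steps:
$t{\left(m \right)} = m \left(3 + m\right)$
$B = \frac{7379}{4}$ ($B = 4 - \frac{9382 - 16745}{4} = 4 - - \frac{7363}{4} = 4 + \frac{7363}{4} = \frac{7379}{4} \approx 1844.8$)
$M = -66$ ($M = -29 - 37 = -66$)
$f{\left(w \right)} = w \left(4 + w\right)$ ($f{\left(w \right)} = w \left(w - 4 \left(3 - 4\right)\right) = w \left(w - -4\right) = w \left(w + 4\right) = w \left(4 + w\right)$)
$B + f{\left(M \right)} = \frac{7379}{4} - 66 \left(4 - 66\right) = \frac{7379}{4} - -4092 = \frac{7379}{4} + 4092 = \frac{23747}{4}$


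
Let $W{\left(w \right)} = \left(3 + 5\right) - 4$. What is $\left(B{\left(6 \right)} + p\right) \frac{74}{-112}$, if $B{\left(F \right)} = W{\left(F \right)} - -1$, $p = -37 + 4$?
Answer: $\frac{37}{2} \approx 18.5$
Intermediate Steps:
$W{\left(w \right)} = 4$ ($W{\left(w \right)} = 8 - 4 = 4$)
$p = -33$
$B{\left(F \right)} = 5$ ($B{\left(F \right)} = 4 - -1 = 4 + 1 = 5$)
$\left(B{\left(6 \right)} + p\right) \frac{74}{-112} = \left(5 - 33\right) \frac{74}{-112} = - 28 \cdot 74 \left(- \frac{1}{112}\right) = \left(-28\right) \left(- \frac{37}{56}\right) = \frac{37}{2}$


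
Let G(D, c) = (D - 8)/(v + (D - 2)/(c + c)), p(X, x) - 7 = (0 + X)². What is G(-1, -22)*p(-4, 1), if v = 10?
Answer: -9108/443 ≈ -20.560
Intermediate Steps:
p(X, x) = 7 + X² (p(X, x) = 7 + (0 + X)² = 7 + X²)
G(D, c) = (-8 + D)/(10 + (-2 + D)/(2*c)) (G(D, c) = (D - 8)/(10 + (D - 2)/(c + c)) = (-8 + D)/(10 + (-2 + D)/((2*c))) = (-8 + D)/(10 + (-2 + D)*(1/(2*c))) = (-8 + D)/(10 + (-2 + D)/(2*c)))
G(-1, -22)*p(-4, 1) = (2*(-22)*(-8 - 1)/(-2 - 1 + 20*(-22)))*(7 + (-4)²) = (2*(-22)*(-9)/(-2 - 1 - 440))*(7 + 16) = (2*(-22)*(-9)/(-443))*23 = (2*(-22)*(-1/443)*(-9))*23 = -396/443*23 = -9108/443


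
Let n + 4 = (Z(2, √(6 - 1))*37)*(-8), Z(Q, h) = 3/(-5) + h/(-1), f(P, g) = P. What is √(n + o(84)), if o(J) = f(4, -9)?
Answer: 2*√(1110 + 1850*√5)/5 ≈ 28.974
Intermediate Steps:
o(J) = 4
Z(Q, h) = -⅗ - h (Z(Q, h) = 3*(-⅕) + h*(-1) = -⅗ - h)
n = 868/5 + 296*√5 (n = -4 + ((-⅗ - √(6 - 1))*37)*(-8) = -4 + ((-⅗ - √5)*37)*(-8) = -4 + (-111/5 - 37*√5)*(-8) = -4 + (888/5 + 296*√5) = 868/5 + 296*√5 ≈ 835.48)
√(n + o(84)) = √((868/5 + 296*√5) + 4) = √(888/5 + 296*√5)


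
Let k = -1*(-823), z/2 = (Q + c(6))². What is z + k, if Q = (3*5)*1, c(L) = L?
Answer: 1705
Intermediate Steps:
Q = 15 (Q = 15*1 = 15)
z = 882 (z = 2*(15 + 6)² = 2*21² = 2*441 = 882)
k = 823
z + k = 882 + 823 = 1705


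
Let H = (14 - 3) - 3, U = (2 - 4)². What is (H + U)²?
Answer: 144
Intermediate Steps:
U = 4 (U = (-2)² = 4)
H = 8 (H = 11 - 3 = 8)
(H + U)² = (8 + 4)² = 12² = 144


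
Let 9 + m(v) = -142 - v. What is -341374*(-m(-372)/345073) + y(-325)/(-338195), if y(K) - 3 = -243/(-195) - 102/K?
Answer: 637866624774928/2917549080875 ≈ 218.63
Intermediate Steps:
m(v) = -151 - v (m(v) = -9 + (-142 - v) = -151 - v)
y(K) = 276/65 - 102/K (y(K) = 3 + (-243/(-195) - 102/K) = 3 + (-243*(-1/195) - 102/K) = 3 + (81/65 - 102/K) = 276/65 - 102/K)
-341374*(-m(-372)/345073) + y(-325)/(-338195) = -341374/((-345073/(-151 - 1*(-372)))) + (276/65 - 102/(-325))/(-338195) = -341374/((-345073/(-151 + 372))) + (276/65 - 102*(-1/325))*(-1/338195) = -341374/((-345073/221)) + (276/65 + 102/325)*(-1/338195) = -341374/((-345073*1/221)) + (114/25)*(-1/338195) = -341374/(-345073/221) - 114/8454875 = -341374*(-221/345073) - 114/8454875 = 75443654/345073 - 114/8454875 = 637866624774928/2917549080875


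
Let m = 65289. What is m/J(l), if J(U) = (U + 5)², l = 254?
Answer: 9327/9583 ≈ 0.97329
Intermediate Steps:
J(U) = (5 + U)²
m/J(l) = 65289/((5 + 254)²) = 65289/(259²) = 65289/67081 = 65289*(1/67081) = 9327/9583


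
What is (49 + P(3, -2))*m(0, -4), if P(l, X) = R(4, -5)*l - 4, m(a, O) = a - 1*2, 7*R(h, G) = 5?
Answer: -660/7 ≈ -94.286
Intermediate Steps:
R(h, G) = 5/7 (R(h, G) = (1/7)*5 = 5/7)
m(a, O) = -2 + a (m(a, O) = a - 2 = -2 + a)
P(l, X) = -4 + 5*l/7 (P(l, X) = 5*l/7 - 4 = -4 + 5*l/7)
(49 + P(3, -2))*m(0, -4) = (49 + (-4 + (5/7)*3))*(-2 + 0) = (49 + (-4 + 15/7))*(-2) = (49 - 13/7)*(-2) = (330/7)*(-2) = -660/7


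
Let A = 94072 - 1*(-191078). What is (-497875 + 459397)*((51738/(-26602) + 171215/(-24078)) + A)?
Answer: -585632981165312839/53376913 ≈ -1.0972e+10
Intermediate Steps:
A = 285150 (A = 94072 + 191078 = 285150)
(-497875 + 459397)*((51738/(-26602) + 171215/(-24078)) + A) = (-497875 + 459397)*((51738/(-26602) + 171215/(-24078)) + 285150) = -38478*((51738*(-1/26602) + 171215*(-1/24078)) + 285150) = -38478*((-25869/13301 - 171215/24078) + 285150) = -38478*(-2900204497/320261478 + 285150) = -38478*91319660247203/320261478 = -585632981165312839/53376913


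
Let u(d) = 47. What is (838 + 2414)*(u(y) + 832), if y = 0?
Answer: 2858508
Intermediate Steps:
(838 + 2414)*(u(y) + 832) = (838 + 2414)*(47 + 832) = 3252*879 = 2858508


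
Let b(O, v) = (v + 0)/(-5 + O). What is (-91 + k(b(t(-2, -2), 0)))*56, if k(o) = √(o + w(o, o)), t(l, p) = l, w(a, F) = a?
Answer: -5096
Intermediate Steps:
b(O, v) = v/(-5 + O)
k(o) = √2*√o (k(o) = √(o + o) = √(2*o) = √2*√o)
(-91 + k(b(t(-2, -2), 0)))*56 = (-91 + √2*√(0/(-5 - 2)))*56 = (-91 + √2*√(0/(-7)))*56 = (-91 + √2*√(0*(-⅐)))*56 = (-91 + √2*√0)*56 = (-91 + √2*0)*56 = (-91 + 0)*56 = -91*56 = -5096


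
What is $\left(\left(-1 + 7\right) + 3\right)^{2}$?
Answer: $81$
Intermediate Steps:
$\left(\left(-1 + 7\right) + 3\right)^{2} = \left(6 + 3\right)^{2} = 9^{2} = 81$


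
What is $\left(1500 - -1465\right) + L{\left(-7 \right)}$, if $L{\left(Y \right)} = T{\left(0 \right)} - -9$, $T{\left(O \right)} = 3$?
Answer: $2977$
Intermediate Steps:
$L{\left(Y \right)} = 12$ ($L{\left(Y \right)} = 3 - -9 = 3 + 9 = 12$)
$\left(1500 - -1465\right) + L{\left(-7 \right)} = \left(1500 - -1465\right) + 12 = \left(1500 + 1465\right) + 12 = 2965 + 12 = 2977$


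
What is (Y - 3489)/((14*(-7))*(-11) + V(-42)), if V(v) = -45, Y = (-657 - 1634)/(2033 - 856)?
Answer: -4108844/1215841 ≈ -3.3794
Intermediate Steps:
Y = -2291/1177 ≈ -1.9465
(Y - 3489)/((14*(-7))*(-11) + V(-42)) = (-2291/1177 - 3489)/((14*(-7))*(-11) - 45) = -4108844/(1177*(-98*(-11) - 45)) = -4108844/(1177*(1078 - 45)) = -4108844/1177/1033 = -4108844/1177*1/1033 = -4108844/1215841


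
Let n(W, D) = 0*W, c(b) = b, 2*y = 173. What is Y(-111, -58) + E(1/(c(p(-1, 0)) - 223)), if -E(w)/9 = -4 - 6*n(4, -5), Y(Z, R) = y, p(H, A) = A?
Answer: 245/2 ≈ 122.50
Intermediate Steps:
y = 173/2 (y = (½)*173 = 173/2 ≈ 86.500)
Y(Z, R) = 173/2
n(W, D) = 0
E(w) = 36 (E(w) = -9*(-4 - 6*0) = -9*(-4 + 0) = -9*(-4) = 36)
Y(-111, -58) + E(1/(c(p(-1, 0)) - 223)) = 173/2 + 36 = 245/2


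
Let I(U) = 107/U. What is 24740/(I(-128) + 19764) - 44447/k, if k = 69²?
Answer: -19472031055/2408766057 ≈ -8.0838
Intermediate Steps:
k = 4761
24740/(I(-128) + 19764) - 44447/k = 24740/(107/(-128) + 19764) - 44447/4761 = 24740/(107*(-1/128) + 19764) - 44447*1/4761 = 24740/(-107/128 + 19764) - 44447/4761 = 24740/(2529685/128) - 44447/4761 = 24740*(128/2529685) - 44447/4761 = 633344/505937 - 44447/4761 = -19472031055/2408766057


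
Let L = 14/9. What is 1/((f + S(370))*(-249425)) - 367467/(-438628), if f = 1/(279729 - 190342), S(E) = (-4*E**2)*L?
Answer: 62809330125320846441049/74972530469550882419900 ≈ 0.83776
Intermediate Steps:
L = 14/9 (L = 14*(1/9) = 14/9 ≈ 1.5556)
S(E) = -56*E**2/9 (S(E) = -4*E**2*(14/9) = -56*E**2/9)
f = 1/89387 ≈ 1.1187e-5
1/((f + S(370))*(-249425)) - 367467/(-438628) = 1/((1/89387 - 56/9*370**2)*(-249425)) - 367467/(-438628) = -1/249425/(1/89387 - 56/9*136900) - 367467*(-1/438628) = -1/249425/(1/89387 - 7666400/9) + 367467/438628 = -1/249425/(-685276496791/804483) + 367467/438628 = -804483/685276496791*(-1/249425) + 367467/438628 = 804483/170925090212095175 + 367467/438628 = 62809330125320846441049/74972530469550882419900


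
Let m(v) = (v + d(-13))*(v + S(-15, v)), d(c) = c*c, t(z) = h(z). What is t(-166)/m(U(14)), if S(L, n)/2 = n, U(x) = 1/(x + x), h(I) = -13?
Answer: -10192/14199 ≈ -0.71780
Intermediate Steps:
t(z) = -13
U(x) = 1/(2*x)
d(c) = c**2
S(L, n) = 2*n
m(v) = 3*v*(169 + v) (m(v) = (v + (-13)**2)*(v + 2*v) = (v + 169)*(3*v) = (169 + v)*(3*v) = 3*v*(169 + v))
t(-166)/m(U(14)) = -13*28/(3*(169 + (1/2)/14)) = -13*28/(3*(169 + (1/2)*(1/14))) = -13*28/(3*(169 + 1/28)) = -13/(3*(1/28)*(4733/28)) = -13/14199/784 = -13*784/14199 = -10192/14199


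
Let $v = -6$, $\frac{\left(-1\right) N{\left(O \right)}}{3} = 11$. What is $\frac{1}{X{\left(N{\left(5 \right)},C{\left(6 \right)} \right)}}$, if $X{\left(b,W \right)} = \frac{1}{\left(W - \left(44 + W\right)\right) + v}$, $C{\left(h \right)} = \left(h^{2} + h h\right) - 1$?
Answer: $-50$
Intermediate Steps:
$N{\left(O \right)} = -33$ ($N{\left(O \right)} = \left(-3\right) 11 = -33$)
$C{\left(h \right)} = -1 + 2 h^{2}$ ($C{\left(h \right)} = \left(h^{2} + h^{2}\right) - 1 = 2 h^{2} - 1 = -1 + 2 h^{2}$)
$X{\left(b,W \right)} = - \frac{1}{50}$ ($X{\left(b,W \right)} = \frac{1}{\left(W - \left(44 + W\right)\right) - 6} = \frac{1}{-44 - 6} = \frac{1}{-50} = - \frac{1}{50}$)
$\frac{1}{X{\left(N{\left(5 \right)},C{\left(6 \right)} \right)}} = \frac{1}{- \frac{1}{50}} = -50$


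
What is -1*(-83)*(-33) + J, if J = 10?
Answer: -2729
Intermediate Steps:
-1*(-83)*(-33) + J = -1*(-83)*(-33) + 10 = 83*(-33) + 10 = -2739 + 10 = -2729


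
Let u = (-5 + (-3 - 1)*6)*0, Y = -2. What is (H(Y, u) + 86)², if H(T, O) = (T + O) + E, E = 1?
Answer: 7225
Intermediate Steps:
u = 0 (u = (-5 - 4*6)*0 = (-5 - 24)*0 = -29*0 = 0)
H(T, O) = 1 + O + T (H(T, O) = (T + O) + 1 = (O + T) + 1 = 1 + O + T)
(H(Y, u) + 86)² = ((1 + 0 - 2) + 86)² = (-1 + 86)² = 85² = 7225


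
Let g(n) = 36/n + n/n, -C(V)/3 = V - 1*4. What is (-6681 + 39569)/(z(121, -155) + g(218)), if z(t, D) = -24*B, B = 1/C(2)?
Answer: -3584792/309 ≈ -11601.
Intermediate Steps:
C(V) = 12 - 3*V (C(V) = -3*(V - 1*4) = -3*(V - 4) = -3*(-4 + V) = 12 - 3*V)
B = 1/6 (B = 1/(12 - 3*2) = 1/(12 - 6) = 1/6 ≈ 0.16667)
g(n) = 1 + 36/n (g(n) = 36/n + 1 = 1 + 36/n)
z(t, D) = -4 (z(t, D) = -24*1/6 = -4)
(-6681 + 39569)/(z(121, -155) + g(218)) = (-6681 + 39569)/(-4 + (36 + 218)/218) = 32888/(-4 + (1/218)*254) = 32888/(-4 + 127/109) = 32888/(-309/109) = 32888*(-109/309) = -3584792/309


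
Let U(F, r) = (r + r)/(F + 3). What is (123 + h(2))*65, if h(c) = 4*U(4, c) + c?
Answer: 57915/7 ≈ 8273.6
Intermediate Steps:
U(F, r) = 2*r/(3 + F) (U(F, r) = (2*r)/(3 + F) = 2*r/(3 + F))
h(c) = 15*c/7 (h(c) = 4*(2*c/(3 + 4)) + c = 4*(2*c/7) + c = 8*c/7 + c = 15*c/7)
(123 + h(2))*65 = (123 + (15/7)*2)*65 = (123 + 30/7)*65 = (891/7)*65 = 57915/7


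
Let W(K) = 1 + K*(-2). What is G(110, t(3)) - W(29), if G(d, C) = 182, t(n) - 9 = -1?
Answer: 239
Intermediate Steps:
t(n) = 8 (t(n) = 9 - 1 = 8)
W(K) = 1 - 2*K
G(110, t(3)) - W(29) = 182 - (1 - 2*29) = 182 - (1 - 58) = 182 - 1*(-57) = 182 + 57 = 239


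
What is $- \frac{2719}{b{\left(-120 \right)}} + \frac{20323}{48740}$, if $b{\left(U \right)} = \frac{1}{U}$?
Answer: $\frac{15902907523}{48740} \approx 3.2628 \cdot 10^{5}$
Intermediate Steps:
$- \frac{2719}{b{\left(-120 \right)}} + \frac{20323}{48740} = - \frac{2719}{\frac{1}{-120}} + \frac{20323}{48740} = - \frac{2719}{- \frac{1}{120}} + 20323 \cdot \frac{1}{48740} = \left(-2719\right) \left(-120\right) + \frac{20323}{48740} = 326280 + \frac{20323}{48740} = \frac{15902907523}{48740}$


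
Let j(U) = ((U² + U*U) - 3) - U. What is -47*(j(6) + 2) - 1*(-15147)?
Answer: 12092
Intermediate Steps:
j(U) = -3 - U + 2*U² (j(U) = ((U² + U²) - 3) - U = (2*U² - 3) - U = (-3 + 2*U²) - U = -3 - U + 2*U²)
-47*(j(6) + 2) - 1*(-15147) = -47*((-3 - 1*6 + 2*6²) + 2) - 1*(-15147) = -47*((-3 - 6 + 2*36) + 2) + 15147 = -47*((-3 - 6 + 72) + 2) + 15147 = -47*(63 + 2) + 15147 = -47*65 + 15147 = -3055 + 15147 = 12092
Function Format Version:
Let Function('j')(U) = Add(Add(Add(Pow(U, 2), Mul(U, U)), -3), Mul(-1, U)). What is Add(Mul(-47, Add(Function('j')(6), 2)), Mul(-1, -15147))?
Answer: 12092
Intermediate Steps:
Function('j')(U) = Add(-3, Mul(-1, U), Mul(2, Pow(U, 2))) (Function('j')(U) = Add(Add(Add(Pow(U, 2), Pow(U, 2)), -3), Mul(-1, U)) = Add(Add(Mul(2, Pow(U, 2)), -3), Mul(-1, U)) = Add(Add(-3, Mul(2, Pow(U, 2))), Mul(-1, U)) = Add(-3, Mul(-1, U), Mul(2, Pow(U, 2))))
Add(Mul(-47, Add(Function('j')(6), 2)), Mul(-1, -15147)) = Add(Mul(-47, Add(Add(-3, Mul(-1, 6), Mul(2, Pow(6, 2))), 2)), Mul(-1, -15147)) = Add(Mul(-47, Add(Add(-3, -6, Mul(2, 36)), 2)), 15147) = Add(Mul(-47, Add(Add(-3, -6, 72), 2)), 15147) = Add(Mul(-47, Add(63, 2)), 15147) = Add(Mul(-47, 65), 15147) = Add(-3055, 15147) = 12092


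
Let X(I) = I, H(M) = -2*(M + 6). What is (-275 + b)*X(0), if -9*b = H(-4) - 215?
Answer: 0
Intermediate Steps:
H(M) = -12 - 2*M (H(M) = -2*(6 + M) = -12 - 2*M)
b = 73/3 (b = -((-12 - 2*(-4)) - 215)/9 = -((-12 + 8) - 215)/9 = -(-4 - 215)/9 = -⅑*(-219) = 73/3 ≈ 24.333)
(-275 + b)*X(0) = (-275 + 73/3)*0 = -752/3*0 = 0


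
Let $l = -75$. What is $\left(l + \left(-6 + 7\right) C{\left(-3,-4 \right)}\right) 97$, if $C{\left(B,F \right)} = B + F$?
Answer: $-7954$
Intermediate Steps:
$\left(l + \left(-6 + 7\right) C{\left(-3,-4 \right)}\right) 97 = \left(-75 + \left(-6 + 7\right) \left(-3 - 4\right)\right) 97 = \left(-75 + 1 \left(-7\right)\right) 97 = \left(-75 - 7\right) 97 = \left(-82\right) 97 = -7954$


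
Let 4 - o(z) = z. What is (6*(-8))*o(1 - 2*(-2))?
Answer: 48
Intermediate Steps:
o(z) = 4 - z
(6*(-8))*o(1 - 2*(-2)) = (6*(-8))*(4 - (1 - 2*(-2))) = -48*(4 - (1 + 4)) = -48*(4 - 1*5) = -48*(4 - 5) = -48*(-1) = 48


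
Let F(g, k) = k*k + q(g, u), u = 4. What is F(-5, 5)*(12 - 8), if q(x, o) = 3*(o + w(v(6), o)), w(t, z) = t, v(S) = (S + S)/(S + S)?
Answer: 160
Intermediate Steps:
v(S) = 1 (v(S) = (2*S)/((2*S)) = (2*S)*(1/(2*S)) = 1)
q(x, o) = 3 + 3*o (q(x, o) = 3*(o + 1) = 3*(1 + o) = 3 + 3*o)
F(g, k) = 15 + k**2 (F(g, k) = k*k + (3 + 3*4) = k**2 + (3 + 12) = k**2 + 15 = 15 + k**2)
F(-5, 5)*(12 - 8) = (15 + 5**2)*(12 - 8) = (15 + 25)*4 = 40*4 = 160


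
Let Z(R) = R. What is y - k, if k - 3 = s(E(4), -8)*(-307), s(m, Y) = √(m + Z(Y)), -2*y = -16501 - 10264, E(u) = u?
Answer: 26759/2 + 614*I ≈ 13380.0 + 614.0*I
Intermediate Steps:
y = 26765/2 (y = -(-16501 - 10264)/2 = -½*(-26765) = 26765/2 ≈ 13383.)
s(m, Y) = √(Y + m) (s(m, Y) = √(m + Y) = √(Y + m))
k = 3 - 614*I (k = 3 + √(-8 + 4)*(-307) = 3 + √(-4)*(-307) = 3 + (2*I)*(-307) = 3 - 614*I ≈ 3.0 - 614.0*I)
y - k = 26765/2 - (3 - 614*I) = 26765/2 + (-3 + 614*I) = 26759/2 + 614*I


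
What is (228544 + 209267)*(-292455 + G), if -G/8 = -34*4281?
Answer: 381761122347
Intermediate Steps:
G = 1164432 (G = -(-272)*4281 = -8*(-145554) = 1164432)
(228544 + 209267)*(-292455 + G) = (228544 + 209267)*(-292455 + 1164432) = 437811*871977 = 381761122347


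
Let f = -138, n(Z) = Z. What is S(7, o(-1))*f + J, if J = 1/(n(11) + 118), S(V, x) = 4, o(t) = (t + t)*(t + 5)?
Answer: -71207/129 ≈ -551.99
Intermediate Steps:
o(t) = 2*t*(5 + t) (o(t) = (2*t)*(5 + t) = 2*t*(5 + t))
J = 1/129 (J = 1/(11 + 118) = 1/129 ≈ 0.0077519)
S(7, o(-1))*f + J = 4*(-138) + 1/129 = -552 + 1/129 = -71207/129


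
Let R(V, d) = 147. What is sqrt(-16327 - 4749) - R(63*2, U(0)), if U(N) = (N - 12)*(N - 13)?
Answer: -147 + 2*I*sqrt(5269) ≈ -147.0 + 145.18*I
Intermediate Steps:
U(N) = (-13 + N)*(-12 + N) (U(N) = (-12 + N)*(-13 + N) = (-13 + N)*(-12 + N))
sqrt(-16327 - 4749) - R(63*2, U(0)) = sqrt(-16327 - 4749) - 1*147 = sqrt(-21076) - 147 = 2*I*sqrt(5269) - 147 = -147 + 2*I*sqrt(5269)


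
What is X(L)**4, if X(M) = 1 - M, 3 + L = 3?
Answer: 1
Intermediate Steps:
L = 0 (L = -3 + 3 = 0)
X(L)**4 = (1 - 1*0)**4 = (1 + 0)**4 = 1**4 = 1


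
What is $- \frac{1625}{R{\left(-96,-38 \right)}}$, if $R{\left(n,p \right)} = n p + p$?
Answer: $- \frac{325}{722} \approx -0.45014$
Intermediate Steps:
$R{\left(n,p \right)} = p + n p$
$- \frac{1625}{R{\left(-96,-38 \right)}} = - \frac{1625}{\left(-38\right) \left(1 - 96\right)} = - \frac{1625}{\left(-38\right) \left(-95\right)} = - \frac{1625}{3610} = \left(-1625\right) \frac{1}{3610} = - \frac{325}{722}$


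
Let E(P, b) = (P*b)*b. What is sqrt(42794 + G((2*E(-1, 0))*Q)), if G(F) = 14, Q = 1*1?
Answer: 2*sqrt(10702) ≈ 206.90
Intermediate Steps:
E(P, b) = P*b**2
Q = 1
sqrt(42794 + G((2*E(-1, 0))*Q)) = sqrt(42794 + 14) = sqrt(42808) = 2*sqrt(10702)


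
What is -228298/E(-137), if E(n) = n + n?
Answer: 114149/137 ≈ 833.20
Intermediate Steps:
E(n) = 2*n
-228298/E(-137) = -228298/(2*(-137)) = -228298/(-274) = -228298*(-1/274) = 114149/137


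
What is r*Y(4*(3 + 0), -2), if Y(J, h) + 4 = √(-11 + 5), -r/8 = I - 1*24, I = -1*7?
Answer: -992 + 248*I*√6 ≈ -992.0 + 607.47*I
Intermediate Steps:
I = -7
r = 248 (r = -8*(-7 - 1*24) = -8*(-7 - 24) = -8*(-31) = 248)
Y(J, h) = -4 + I*√6 (Y(J, h) = -4 + √(-11 + 5) = -4 + √(-6) = -4 + I*√6)
r*Y(4*(3 + 0), -2) = 248*(-4 + I*√6) = -992 + 248*I*√6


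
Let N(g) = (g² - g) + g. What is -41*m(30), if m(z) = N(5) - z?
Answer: 205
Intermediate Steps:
N(g) = g²
m(z) = 25 - z (m(z) = 5² - z = 25 - z)
-41*m(30) = -41*(25 - 1*30) = -41*(25 - 30) = -41*(-5) = 205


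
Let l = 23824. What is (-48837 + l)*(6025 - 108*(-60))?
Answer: -312787565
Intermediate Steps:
(-48837 + l)*(6025 - 108*(-60)) = (-48837 + 23824)*(6025 - 108*(-60)) = -25013*(6025 + 6480) = -25013*12505 = -312787565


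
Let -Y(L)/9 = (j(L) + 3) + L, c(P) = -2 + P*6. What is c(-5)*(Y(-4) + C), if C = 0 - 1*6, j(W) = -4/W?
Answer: 192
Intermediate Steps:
c(P) = -2 + 6*P
Y(L) = -27 - 9*L + 36/L (Y(L) = -9*((-4/L + 3) + L) = -9*((3 - 4/L) + L) = -9*(3 + L - 4/L) = -27 - 9*L + 36/L)
C = -6 (C = 0 - 6 = -6)
c(-5)*(Y(-4) + C) = (-2 + 6*(-5))*((-27 - 9*(-4) + 36/(-4)) - 6) = (-2 - 30)*((-27 + 36 + 36*(-¼)) - 6) = -32*((-27 + 36 - 9) - 6) = -32*(0 - 6) = -32*(-6) = 192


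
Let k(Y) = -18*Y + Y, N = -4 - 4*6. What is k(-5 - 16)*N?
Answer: -9996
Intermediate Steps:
N = -28 (N = -4 - 24 = -28)
k(Y) = -17*Y
k(-5 - 16)*N = -17*(-5 - 16)*(-28) = -17*(-21)*(-28) = 357*(-28) = -9996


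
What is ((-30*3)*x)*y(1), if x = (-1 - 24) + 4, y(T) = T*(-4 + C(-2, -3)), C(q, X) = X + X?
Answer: -18900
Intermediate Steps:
C(q, X) = 2*X
y(T) = -10*T (y(T) = T*(-4 + 2*(-3)) = T*(-4 - 6) = T*(-10) = -10*T)
x = -21 (x = -25 + 4 = -21)
((-30*3)*x)*y(1) = (-30*3*(-21))*(-10*1) = -90*(-21)*(-10) = 1890*(-10) = -18900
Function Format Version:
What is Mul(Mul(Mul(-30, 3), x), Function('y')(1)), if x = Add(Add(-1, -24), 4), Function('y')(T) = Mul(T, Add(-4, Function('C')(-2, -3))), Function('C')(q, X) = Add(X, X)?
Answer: -18900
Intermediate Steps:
Function('C')(q, X) = Mul(2, X)
Function('y')(T) = Mul(-10, T) (Function('y')(T) = Mul(T, Add(-4, Mul(2, -3))) = Mul(T, Add(-4, -6)) = Mul(T, -10) = Mul(-10, T))
x = -21 (x = Add(-25, 4) = -21)
Mul(Mul(Mul(-30, 3), x), Function('y')(1)) = Mul(Mul(Mul(-30, 3), -21), Mul(-10, 1)) = Mul(Mul(-90, -21), -10) = Mul(1890, -10) = -18900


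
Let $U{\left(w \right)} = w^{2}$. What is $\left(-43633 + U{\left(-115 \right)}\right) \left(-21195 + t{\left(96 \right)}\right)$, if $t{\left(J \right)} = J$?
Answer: $641578392$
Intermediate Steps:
$\left(-43633 + U{\left(-115 \right)}\right) \left(-21195 + t{\left(96 \right)}\right) = \left(-43633 + \left(-115\right)^{2}\right) \left(-21195 + 96\right) = \left(-43633 + 13225\right) \left(-21099\right) = \left(-30408\right) \left(-21099\right) = 641578392$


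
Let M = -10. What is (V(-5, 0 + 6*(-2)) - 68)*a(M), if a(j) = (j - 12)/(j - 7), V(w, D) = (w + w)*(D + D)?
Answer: 3784/17 ≈ 222.59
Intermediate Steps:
V(w, D) = 4*D*w (V(w, D) = (2*w)*(2*D) = 4*D*w)
a(j) = (-12 + j)/(-7 + j)
(V(-5, 0 + 6*(-2)) - 68)*a(M) = (4*(0 + 6*(-2))*(-5) - 68)*((-12 - 10)/(-7 - 10)) = (4*(0 - 12)*(-5) - 68)*(-22/(-17)) = (4*(-12)*(-5) - 68)*(-1/17*(-22)) = (240 - 68)*(22/17) = 172*(22/17) = 3784/17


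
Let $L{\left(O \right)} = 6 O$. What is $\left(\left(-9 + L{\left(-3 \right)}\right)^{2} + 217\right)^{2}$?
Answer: $894916$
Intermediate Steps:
$\left(\left(-9 + L{\left(-3 \right)}\right)^{2} + 217\right)^{2} = \left(\left(-9 + 6 \left(-3\right)\right)^{2} + 217\right)^{2} = \left(\left(-9 - 18\right)^{2} + 217\right)^{2} = \left(\left(-27\right)^{2} + 217\right)^{2} = \left(729 + 217\right)^{2} = 946^{2} = 894916$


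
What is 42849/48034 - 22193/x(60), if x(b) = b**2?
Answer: -455881081/86461200 ≈ -5.2727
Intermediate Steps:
42849/48034 - 22193/x(60) = 42849/48034 - 22193/(60**2) = 42849*(1/48034) - 22193/3600 = 42849/48034 - 22193*1/3600 = 42849/48034 - 22193/3600 = -455881081/86461200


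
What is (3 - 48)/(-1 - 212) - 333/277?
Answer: -19488/19667 ≈ -0.99090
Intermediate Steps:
(3 - 48)/(-1 - 212) - 333/277 = -45/(-213) - 333*1/277 = -45*(-1/213) - 333/277 = 15/71 - 333/277 = -19488/19667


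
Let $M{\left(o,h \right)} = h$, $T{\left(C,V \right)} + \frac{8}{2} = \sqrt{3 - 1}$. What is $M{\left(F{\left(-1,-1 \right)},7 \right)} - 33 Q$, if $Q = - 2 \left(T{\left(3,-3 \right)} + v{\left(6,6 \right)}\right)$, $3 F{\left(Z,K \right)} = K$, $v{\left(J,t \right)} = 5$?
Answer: $73 + 66 \sqrt{2} \approx 166.34$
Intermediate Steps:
$T{\left(C,V \right)} = -4 + \sqrt{2}$ ($T{\left(C,V \right)} = -4 + \sqrt{3 - 1} = -4 + \sqrt{2}$)
$F{\left(Z,K \right)} = \frac{K}{3}$
$Q = -2 - 2 \sqrt{2}$ ($Q = - 2 \left(\left(-4 + \sqrt{2}\right) + 5\right) = - 2 \left(1 + \sqrt{2}\right) = -2 - 2 \sqrt{2} \approx -4.8284$)
$M{\left(F{\left(-1,-1 \right)},7 \right)} - 33 Q = 7 - 33 \left(-2 - 2 \sqrt{2}\right) = 7 + \left(66 + 66 \sqrt{2}\right) = 73 + 66 \sqrt{2}$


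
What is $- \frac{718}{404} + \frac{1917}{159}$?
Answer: $\frac{110051}{10706} \approx 10.279$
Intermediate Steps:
$- \frac{718}{404} + \frac{1917}{159} = \left(-718\right) \frac{1}{404} + 1917 \cdot \frac{1}{159} = - \frac{359}{202} + \frac{639}{53} = \frac{110051}{10706}$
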